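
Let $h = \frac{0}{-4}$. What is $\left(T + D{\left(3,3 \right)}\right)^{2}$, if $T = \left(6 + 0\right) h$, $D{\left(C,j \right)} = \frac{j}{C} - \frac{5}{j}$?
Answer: $\frac{4}{9} \approx 0.44444$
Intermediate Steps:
$h = 0$ ($h = 0 \left(- \frac{1}{4}\right) = 0$)
$D{\left(C,j \right)} = - \frac{5}{j} + \frac{j}{C}$
$T = 0$ ($T = \left(6 + 0\right) 0 = 6 \cdot 0 = 0$)
$\left(T + D{\left(3,3 \right)}\right)^{2} = \left(0 + \left(- \frac{5}{3} + \frac{3}{3}\right)\right)^{2} = \left(0 + \left(\left(-5\right) \frac{1}{3} + 3 \cdot \frac{1}{3}\right)\right)^{2} = \left(0 + \left(- \frac{5}{3} + 1\right)\right)^{2} = \left(0 - \frac{2}{3}\right)^{2} = \left(- \frac{2}{3}\right)^{2} = \frac{4}{9}$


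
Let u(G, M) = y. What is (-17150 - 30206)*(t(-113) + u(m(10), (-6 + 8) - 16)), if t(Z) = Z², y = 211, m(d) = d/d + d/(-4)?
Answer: -614680880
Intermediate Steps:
m(d) = 1 - d/4 (m(d) = 1 + d*(-¼) = 1 - d/4)
u(G, M) = 211
(-17150 - 30206)*(t(-113) + u(m(10), (-6 + 8) - 16)) = (-17150 - 30206)*((-113)² + 211) = -47356*(12769 + 211) = -47356*12980 = -614680880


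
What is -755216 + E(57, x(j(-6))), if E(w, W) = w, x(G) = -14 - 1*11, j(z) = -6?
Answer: -755159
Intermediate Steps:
x(G) = -25 (x(G) = -14 - 11 = -25)
-755216 + E(57, x(j(-6))) = -755216 + 57 = -755159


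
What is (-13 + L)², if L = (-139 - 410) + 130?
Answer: 186624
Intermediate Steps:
L = -419 (L = -549 + 130 = -419)
(-13 + L)² = (-13 - 419)² = (-432)² = 186624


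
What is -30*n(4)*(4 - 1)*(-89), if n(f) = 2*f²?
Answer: 256320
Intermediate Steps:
-30*n(4)*(4 - 1)*(-89) = -30*2*4²*(4 - 1)*(-89) = -30*2*16*3*(-89) = -960*3*(-89) = -30*96*(-89) = -2880*(-89) = 256320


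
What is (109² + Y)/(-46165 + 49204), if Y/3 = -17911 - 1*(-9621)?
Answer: -12989/3039 ≈ -4.2741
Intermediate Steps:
Y = -24870 (Y = 3*(-17911 - 1*(-9621)) = 3*(-17911 + 9621) = 3*(-8290) = -24870)
(109² + Y)/(-46165 + 49204) = (109² - 24870)/(-46165 + 49204) = (11881 - 24870)/3039 = -12989*1/3039 = -12989/3039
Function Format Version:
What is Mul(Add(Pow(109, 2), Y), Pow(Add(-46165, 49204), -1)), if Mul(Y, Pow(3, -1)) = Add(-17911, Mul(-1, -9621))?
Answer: Rational(-12989, 3039) ≈ -4.2741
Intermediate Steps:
Y = -24870 (Y = Mul(3, Add(-17911, Mul(-1, -9621))) = Mul(3, Add(-17911, 9621)) = Mul(3, -8290) = -24870)
Mul(Add(Pow(109, 2), Y), Pow(Add(-46165, 49204), -1)) = Mul(Add(Pow(109, 2), -24870), Pow(Add(-46165, 49204), -1)) = Mul(Add(11881, -24870), Pow(3039, -1)) = Mul(-12989, Rational(1, 3039)) = Rational(-12989, 3039)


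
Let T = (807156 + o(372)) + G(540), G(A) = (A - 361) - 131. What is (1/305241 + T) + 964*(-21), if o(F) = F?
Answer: 240326007013/305241 ≈ 7.8733e+5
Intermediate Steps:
G(A) = -492 + A (G(A) = (-361 + A) - 131 = -492 + A)
T = 807576 (T = (807156 + 372) + (-492 + 540) = 807528 + 48 = 807576)
(1/305241 + T) + 964*(-21) = (1/305241 + 807576) + 964*(-21) = (1/305241 + 807576) - 20244 = 246505305817/305241 - 20244 = 240326007013/305241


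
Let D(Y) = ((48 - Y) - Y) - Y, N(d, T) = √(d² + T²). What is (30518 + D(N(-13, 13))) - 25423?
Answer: 5143 - 39*√2 ≈ 5087.8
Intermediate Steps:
N(d, T) = √(T² + d²)
D(Y) = 48 - 3*Y (D(Y) = (48 - 2*Y) - Y = 48 - 3*Y)
(30518 + D(N(-13, 13))) - 25423 = (30518 + (48 - 3*√(13² + (-13)²))) - 25423 = (30518 + (48 - 3*√(169 + 169))) - 25423 = (30518 + (48 - 39*√2)) - 25423 = (30566 - 39*√2) - 25423 = 5143 - 39*√2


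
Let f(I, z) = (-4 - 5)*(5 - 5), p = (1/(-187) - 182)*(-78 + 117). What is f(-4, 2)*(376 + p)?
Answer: 0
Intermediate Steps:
p = -1327365/187 (p = (-1/187 - 182)*39 = -34035/187*39 = -1327365/187 ≈ -7098.2)
f(I, z) = 0 (f(I, z) = -9*0 = 0)
f(-4, 2)*(376 + p) = 0*(376 - 1327365/187) = 0*(-1257053/187) = 0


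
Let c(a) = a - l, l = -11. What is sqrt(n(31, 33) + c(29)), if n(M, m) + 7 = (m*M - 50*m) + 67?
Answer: I*sqrt(527) ≈ 22.956*I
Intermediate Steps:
n(M, m) = 60 - 50*m + M*m (n(M, m) = -7 + ((m*M - 50*m) + 67) = -7 + ((M*m - 50*m) + 67) = -7 + ((-50*m + M*m) + 67) = -7 + (67 - 50*m + M*m) = 60 - 50*m + M*m)
c(a) = 11 + a (c(a) = a - 1*(-11) = a + 11 = 11 + a)
sqrt(n(31, 33) + c(29)) = sqrt((60 - 50*33 + 31*33) + (11 + 29)) = sqrt((60 - 1650 + 1023) + 40) = sqrt(-567 + 40) = sqrt(-527) = I*sqrt(527)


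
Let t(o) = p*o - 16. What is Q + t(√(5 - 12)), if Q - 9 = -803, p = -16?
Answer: -810 - 16*I*√7 ≈ -810.0 - 42.332*I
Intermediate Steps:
t(o) = -16 - 16*o (t(o) = -16*o - 16 = -16 - 16*o)
Q = -794 (Q = 9 - 803 = -794)
Q + t(√(5 - 12)) = -794 + (-16 - 16*√(5 - 12)) = -794 + (-16 - 16*I*√7) = -810 - 16*I*√7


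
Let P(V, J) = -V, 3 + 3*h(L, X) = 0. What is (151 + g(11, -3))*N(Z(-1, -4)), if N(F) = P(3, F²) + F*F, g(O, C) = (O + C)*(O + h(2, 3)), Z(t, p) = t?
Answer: -462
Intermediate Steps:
h(L, X) = -1 (h(L, X) = -1 + (⅓)*0 = -1 + 0 = -1)
g(O, C) = (-1 + O)*(C + O) (g(O, C) = (O + C)*(O - 1) = (C + O)*(-1 + O) = (-1 + O)*(C + O))
N(F) = -3 + F² (N(F) = -1*3 + F*F = -3 + F²)
(151 + g(11, -3))*N(Z(-1, -4)) = (151 + (11² - 1*(-3) - 1*11 - 3*11))*(-3 + (-1)²) = (151 + (121 + 3 - 11 - 33))*(-3 + 1) = (151 + 80)*(-2) = 231*(-2) = -462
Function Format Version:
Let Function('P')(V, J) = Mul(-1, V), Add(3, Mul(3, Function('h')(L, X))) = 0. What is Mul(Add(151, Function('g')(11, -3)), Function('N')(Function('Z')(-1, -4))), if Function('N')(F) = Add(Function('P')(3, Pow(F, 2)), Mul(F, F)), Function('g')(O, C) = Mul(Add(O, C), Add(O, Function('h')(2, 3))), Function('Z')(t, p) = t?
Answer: -462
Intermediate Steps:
Function('h')(L, X) = -1 (Function('h')(L, X) = Add(-1, Mul(Rational(1, 3), 0)) = Add(-1, 0) = -1)
Function('g')(O, C) = Mul(Add(-1, O), Add(C, O)) (Function('g')(O, C) = Mul(Add(O, C), Add(O, -1)) = Mul(Add(C, O), Add(-1, O)) = Mul(Add(-1, O), Add(C, O)))
Function('N')(F) = Add(-3, Pow(F, 2)) (Function('N')(F) = Add(Mul(-1, 3), Mul(F, F)) = Add(-3, Pow(F, 2)))
Mul(Add(151, Function('g')(11, -3)), Function('N')(Function('Z')(-1, -4))) = Mul(Add(151, Add(Pow(11, 2), Mul(-1, -3), Mul(-1, 11), Mul(-3, 11))), Add(-3, Pow(-1, 2))) = Mul(Add(151, Add(121, 3, -11, -33)), Add(-3, 1)) = Mul(Add(151, 80), -2) = Mul(231, -2) = -462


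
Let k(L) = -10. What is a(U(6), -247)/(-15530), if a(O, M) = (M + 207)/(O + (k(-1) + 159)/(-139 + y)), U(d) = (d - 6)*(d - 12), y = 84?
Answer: -220/231397 ≈ -0.00095075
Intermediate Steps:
U(d) = (-12 + d)*(-6 + d) (U(d) = (-6 + d)*(-12 + d) = (-12 + d)*(-6 + d))
a(O, M) = (207 + M)/(-149/55 + O) (a(O, M) = (M + 207)/(O + (-10 + 159)/(-139 + 84)) = (207 + M)/(O + 149/(-55)) = (207 + M)/(O + 149*(-1/55)) = (207 + M)/(O - 149/55) = (207 + M)/(-149/55 + O))
a(U(6), -247)/(-15530) = (55*(207 - 247)/(-149 + 55*(72 + 6² - 18*6)))/(-15530) = (55*(-40)/(-149 + 55*(72 + 36 - 108)))*(-1/15530) = (55*(-40)/(-149 + 55*0))*(-1/15530) = (55*(-40)/(-149 + 0))*(-1/15530) = (55*(-40)/(-149))*(-1/15530) = (55*(-1/149)*(-40))*(-1/15530) = (2200/149)*(-1/15530) = -220/231397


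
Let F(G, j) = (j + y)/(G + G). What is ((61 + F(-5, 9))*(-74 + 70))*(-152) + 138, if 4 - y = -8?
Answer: 179746/5 ≈ 35949.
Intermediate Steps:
y = 12 (y = 4 - 1*(-8) = 4 + 8 = 12)
F(G, j) = (12 + j)/(2*G) (F(G, j) = (j + 12)/(G + G) = (12 + j)/((2*G)) = (12 + j)*(1/(2*G)) = (12 + j)/(2*G))
((61 + F(-5, 9))*(-74 + 70))*(-152) + 138 = ((61 + (1/2)*(12 + 9)/(-5))*(-74 + 70))*(-152) + 138 = ((61 + (1/2)*(-1/5)*21)*(-4))*(-152) + 138 = ((61 - 21/10)*(-4))*(-152) + 138 = ((589/10)*(-4))*(-152) + 138 = -1178/5*(-152) + 138 = 179056/5 + 138 = 179746/5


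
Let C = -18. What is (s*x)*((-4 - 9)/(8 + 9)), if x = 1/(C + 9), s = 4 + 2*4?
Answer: 52/51 ≈ 1.0196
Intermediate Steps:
s = 12 (s = 4 + 8 = 12)
x = -1/9 (x = 1/(-18 + 9) = 1/(-9) = -1/9 ≈ -0.11111)
(s*x)*((-4 - 9)/(8 + 9)) = (12*(-1/9))*((-4 - 9)/(8 + 9)) = -(-52)/(3*17) = -4/3*(-13/17) = 52/51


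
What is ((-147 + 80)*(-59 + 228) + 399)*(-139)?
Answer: 1518436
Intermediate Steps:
((-147 + 80)*(-59 + 228) + 399)*(-139) = (-67*169 + 399)*(-139) = (-11323 + 399)*(-139) = -10924*(-139) = 1518436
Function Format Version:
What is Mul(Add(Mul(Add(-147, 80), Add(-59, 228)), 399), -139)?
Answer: 1518436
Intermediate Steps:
Mul(Add(Mul(Add(-147, 80), Add(-59, 228)), 399), -139) = Mul(Add(Mul(-67, 169), 399), -139) = Mul(Add(-11323, 399), -139) = Mul(-10924, -139) = 1518436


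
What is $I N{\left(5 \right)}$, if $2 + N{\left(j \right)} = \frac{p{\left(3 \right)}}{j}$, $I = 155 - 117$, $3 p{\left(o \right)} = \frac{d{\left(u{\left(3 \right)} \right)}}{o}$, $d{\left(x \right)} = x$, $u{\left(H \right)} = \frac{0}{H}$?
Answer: $-76$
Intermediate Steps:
$u{\left(H \right)} = 0$
$p{\left(o \right)} = 0$ ($p{\left(o \right)} = \frac{0 \frac{1}{o}}{3} = \frac{1}{3} \cdot 0 = 0$)
$I = 38$
$N{\left(j \right)} = -2$ ($N{\left(j \right)} = -2 + \frac{0}{j} = -2 + 0 = -2$)
$I N{\left(5 \right)} = 38 \left(-2\right) = -76$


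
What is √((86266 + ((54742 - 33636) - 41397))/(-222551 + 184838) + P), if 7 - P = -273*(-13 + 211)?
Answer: √454951895286/2901 ≈ 232.51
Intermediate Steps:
P = 54061 (P = 7 - (-273)*(-13 + 211) = 7 - (-273)*198 = 7 - 1*(-54054) = 7 + 54054 = 54061)
√((86266 + ((54742 - 33636) - 41397))/(-222551 + 184838) + P) = √((86266 + ((54742 - 33636) - 41397))/(-222551 + 184838) + 54061) = √((86266 + (21106 - 41397))/(-37713) + 54061) = √((86266 - 20291)*(-1/37713) + 54061) = √(65975*(-1/37713) + 54061) = √(-5075/2901 + 54061) = √(156825886/2901) = √454951895286/2901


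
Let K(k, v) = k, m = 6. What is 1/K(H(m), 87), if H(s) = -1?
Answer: -1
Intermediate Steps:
1/K(H(m), 87) = 1/(-1) = -1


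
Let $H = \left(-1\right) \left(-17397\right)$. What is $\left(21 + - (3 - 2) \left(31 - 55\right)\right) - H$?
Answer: $-17352$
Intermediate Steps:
$H = 17397$
$\left(21 + - (3 - 2) \left(31 - 55\right)\right) - H = \left(21 + - (3 - 2) \left(31 - 55\right)\right) - 17397 = \left(21 + \left(-1\right) 1 \left(31 - 55\right)\right) - 17397 = \left(21 - -24\right) - 17397 = \left(21 + 24\right) - 17397 = 45 - 17397 = -17352$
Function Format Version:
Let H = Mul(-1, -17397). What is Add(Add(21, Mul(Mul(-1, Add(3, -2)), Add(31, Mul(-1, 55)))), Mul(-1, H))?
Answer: -17352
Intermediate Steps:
H = 17397
Add(Add(21, Mul(Mul(-1, Add(3, -2)), Add(31, Mul(-1, 55)))), Mul(-1, H)) = Add(Add(21, Mul(Mul(-1, Add(3, -2)), Add(31, Mul(-1, 55)))), Mul(-1, 17397)) = Add(Add(21, Mul(Mul(-1, 1), Add(31, -55))), -17397) = Add(Add(21, Mul(-1, -24)), -17397) = Add(Add(21, 24), -17397) = Add(45, -17397) = -17352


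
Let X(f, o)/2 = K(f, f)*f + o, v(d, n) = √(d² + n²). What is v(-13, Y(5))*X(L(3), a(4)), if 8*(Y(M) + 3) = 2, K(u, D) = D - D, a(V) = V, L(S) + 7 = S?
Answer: 10*√113 ≈ 106.30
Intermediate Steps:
L(S) = -7 + S
K(u, D) = 0
Y(M) = -11/4 (Y(M) = -3 + (⅛)*2 = -3 + ¼ = -11/4)
X(f, o) = 2*o (X(f, o) = 2*(0*f + o) = 2*(0 + o) = 2*o)
v(-13, Y(5))*X(L(3), a(4)) = √((-13)² + (-11/4)²)*(2*4) = √(169 + 121/16)*8 = √(2825/16)*8 = (5*√113/4)*8 = 10*√113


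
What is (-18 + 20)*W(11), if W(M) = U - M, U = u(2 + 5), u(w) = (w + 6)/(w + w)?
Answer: -141/7 ≈ -20.143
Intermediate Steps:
u(w) = (6 + w)/(2*w) (u(w) = (6 + w)/((2*w)) = (6 + w)*(1/(2*w)) = (6 + w)/(2*w))
U = 13/14 (U = (6 + (2 + 5))/(2*(2 + 5)) = (1/2)*(6 + 7)/7 = (1/2)*(1/7)*13 = 13/14 ≈ 0.92857)
W(M) = 13/14 - M
(-18 + 20)*W(11) = (-18 + 20)*(13/14 - 1*11) = 2*(13/14 - 11) = 2*(-141/14) = -141/7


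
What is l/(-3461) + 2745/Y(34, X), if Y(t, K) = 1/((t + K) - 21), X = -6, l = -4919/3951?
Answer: 262753812284/13674411 ≈ 19215.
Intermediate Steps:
l = -4919/3951 (l = -4919*1/3951 = -4919/3951 ≈ -1.2450)
Y(t, K) = 1/(-21 + K + t) (Y(t, K) = 1/((K + t) - 21) = 1/(-21 + K + t))
l/(-3461) + 2745/Y(34, X) = -4919/3951/(-3461) + 2745/(1/(-21 - 6 + 34)) = -4919/3951*(-1/3461) + 2745/(1/7) = 4919/13674411 + 2745/(⅐) = 4919/13674411 + 2745*7 = 4919/13674411 + 19215 = 262753812284/13674411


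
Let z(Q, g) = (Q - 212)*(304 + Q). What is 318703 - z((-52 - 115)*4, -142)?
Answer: -1617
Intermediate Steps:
z(Q, g) = (-212 + Q)*(304 + Q)
318703 - z((-52 - 115)*4, -142) = 318703 - (-64448 + ((-52 - 115)*4)² + 92*((-52 - 115)*4)) = 318703 - (-64448 + (-167*4)² + 92*(-167*4)) = 318703 - (-64448 + (-668)² + 92*(-668)) = 318703 - (-64448 + 446224 - 61456) = 318703 - 1*320320 = 318703 - 320320 = -1617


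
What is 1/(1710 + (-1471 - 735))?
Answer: -1/496 ≈ -0.0020161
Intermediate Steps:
1/(1710 + (-1471 - 735)) = 1/(1710 - 2206) = 1/(-496) = -1/496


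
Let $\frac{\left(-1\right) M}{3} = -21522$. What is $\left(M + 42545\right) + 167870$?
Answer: $274981$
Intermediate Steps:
$M = 64566$ ($M = \left(-3\right) \left(-21522\right) = 64566$)
$\left(M + 42545\right) + 167870 = \left(64566 + 42545\right) + 167870 = 107111 + 167870 = 274981$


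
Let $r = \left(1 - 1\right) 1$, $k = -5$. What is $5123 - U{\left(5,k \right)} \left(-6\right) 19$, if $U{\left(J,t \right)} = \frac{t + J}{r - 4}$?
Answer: $5123$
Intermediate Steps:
$r = 0$ ($r = 0 \cdot 1 = 0$)
$U{\left(J,t \right)} = - \frac{J}{4} - \frac{t}{4}$ ($U{\left(J,t \right)} = \frac{t + J}{0 - 4} = \frac{J + t}{-4} = \left(J + t\right) \left(- \frac{1}{4}\right) = - \frac{J}{4} - \frac{t}{4}$)
$5123 - U{\left(5,k \right)} \left(-6\right) 19 = 5123 - \left(\left(- \frac{1}{4}\right) 5 - - \frac{5}{4}\right) \left(-6\right) 19 = 5123 - \left(- \frac{5}{4} + \frac{5}{4}\right) \left(-6\right) 19 = 5123 - 0 \left(-6\right) 19 = 5123 - 0 \cdot 19 = 5123 - 0 = 5123 + 0 = 5123$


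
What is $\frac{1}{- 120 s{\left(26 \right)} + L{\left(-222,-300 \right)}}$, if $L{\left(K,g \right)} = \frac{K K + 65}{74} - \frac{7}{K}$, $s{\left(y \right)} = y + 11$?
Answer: $- \frac{111}{418813} \approx -0.00026503$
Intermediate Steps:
$s{\left(y \right)} = 11 + y$
$L{\left(K,g \right)} = \frac{65}{74} - \frac{7}{K} + \frac{K^{2}}{74}$ ($L{\left(K,g \right)} = \left(K^{2} + 65\right) \frac{1}{74} - \frac{7}{K} = \left(65 + K^{2}\right) \frac{1}{74} - \frac{7}{K} = \left(\frac{65}{74} + \frac{K^{2}}{74}\right) - \frac{7}{K} = \frac{65}{74} - \frac{7}{K} + \frac{K^{2}}{74}$)
$\frac{1}{- 120 s{\left(26 \right)} + L{\left(-222,-300 \right)}} = \frac{1}{- 120 \left(11 + 26\right) + \frac{-518 - 222 \left(65 + \left(-222\right)^{2}\right)}{74 \left(-222\right)}} = \frac{1}{\left(-120\right) 37 + \frac{1}{74} \left(- \frac{1}{222}\right) \left(-518 - 222 \left(65 + 49284\right)\right)} = \frac{1}{-4440 + \frac{1}{74} \left(- \frac{1}{222}\right) \left(-518 - 10955478\right)} = \frac{1}{-4440 + \frac{1}{74} \left(- \frac{1}{222}\right) \left(-10955996\right)} = \frac{1}{-4440 + \frac{74027}{111}} = \frac{1}{- \frac{418813}{111}} = - \frac{111}{418813}$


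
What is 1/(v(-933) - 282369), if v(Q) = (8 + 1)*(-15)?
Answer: -1/282504 ≈ -3.5398e-6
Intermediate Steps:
v(Q) = -135 (v(Q) = 9*(-15) = -135)
1/(v(-933) - 282369) = 1/(-135 - 282369) = 1/(-282504) = -1/282504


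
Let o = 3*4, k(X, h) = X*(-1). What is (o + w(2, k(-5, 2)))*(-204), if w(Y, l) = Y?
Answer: -2856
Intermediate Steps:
k(X, h) = -X
o = 12
(o + w(2, k(-5, 2)))*(-204) = (12 + 2)*(-204) = 14*(-204) = -2856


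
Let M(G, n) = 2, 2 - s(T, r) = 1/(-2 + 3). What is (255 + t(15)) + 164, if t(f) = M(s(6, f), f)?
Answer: 421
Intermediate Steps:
s(T, r) = 1 (s(T, r) = 2 - 1/(-2 + 3) = 2 - 1/1 = 2 - 1*1 = 2 - 1 = 1)
t(f) = 2
(255 + t(15)) + 164 = (255 + 2) + 164 = 257 + 164 = 421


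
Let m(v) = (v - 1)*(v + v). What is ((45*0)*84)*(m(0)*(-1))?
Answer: 0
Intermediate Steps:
m(v) = 2*v*(-1 + v) (m(v) = (-1 + v)*(2*v) = 2*v*(-1 + v))
((45*0)*84)*(m(0)*(-1)) = ((45*0)*84)*((2*0*(-1 + 0))*(-1)) = (0*84)*((2*0*(-1))*(-1)) = 0*(0*(-1)) = 0*0 = 0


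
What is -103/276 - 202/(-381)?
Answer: 5503/35052 ≈ 0.15700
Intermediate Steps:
-103/276 - 202/(-381) = -103*1/276 - 202*(-1/381) = -103/276 + 202/381 = 5503/35052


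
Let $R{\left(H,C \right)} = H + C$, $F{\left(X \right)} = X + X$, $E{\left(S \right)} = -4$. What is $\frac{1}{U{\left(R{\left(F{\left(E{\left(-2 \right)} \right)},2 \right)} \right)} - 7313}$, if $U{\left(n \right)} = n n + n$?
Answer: $- \frac{1}{7283} \approx -0.00013731$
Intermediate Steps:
$F{\left(X \right)} = 2 X$
$R{\left(H,C \right)} = C + H$
$U{\left(n \right)} = n + n^{2}$ ($U{\left(n \right)} = n^{2} + n = n + n^{2}$)
$\frac{1}{U{\left(R{\left(F{\left(E{\left(-2 \right)} \right)},2 \right)} \right)} - 7313} = \frac{1}{\left(2 + 2 \left(-4\right)\right) \left(1 + \left(2 + 2 \left(-4\right)\right)\right) - 7313} = \frac{1}{\left(2 - 8\right) \left(1 + \left(2 - 8\right)\right) - 7313} = \frac{1}{- 6 \left(1 - 6\right) - 7313} = \frac{1}{\left(-6\right) \left(-5\right) - 7313} = \frac{1}{30 - 7313} = \frac{1}{-7283} = - \frac{1}{7283}$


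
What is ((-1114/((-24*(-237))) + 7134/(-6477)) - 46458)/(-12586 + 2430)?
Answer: 285269191363/62359830576 ≈ 4.5746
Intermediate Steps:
((-1114/((-24*(-237))) + 7134/(-6477)) - 46458)/(-12586 + 2430) = ((-1114/5688 + 7134*(-1/6477)) - 46458)/(-10156) = ((-1114*1/5688 - 2378/2159) - 46458)*(-1/10156) = ((-557/2844 - 2378/2159) - 46458)*(-1/10156) = (-7965595/6140196 - 46458)*(-1/10156) = -285269191363/6140196*(-1/10156) = 285269191363/62359830576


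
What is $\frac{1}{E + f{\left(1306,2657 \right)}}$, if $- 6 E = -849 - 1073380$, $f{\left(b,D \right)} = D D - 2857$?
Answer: $\frac{6}{43414981} \approx 1.382 \cdot 10^{-7}$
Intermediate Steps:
$f{\left(b,D \right)} = -2857 + D^{2}$ ($f{\left(b,D \right)} = D^{2} - 2857 = -2857 + D^{2}$)
$E = \frac{1074229}{6}$ ($E = - \frac{-849 - 1073380}{6} = \left(- \frac{1}{6}\right) \left(-1074229\right) = \frac{1074229}{6} \approx 1.7904 \cdot 10^{5}$)
$\frac{1}{E + f{\left(1306,2657 \right)}} = \frac{1}{\frac{1074229}{6} - \left(2857 - 2657^{2}\right)} = \frac{1}{\frac{1074229}{6} + \left(-2857 + 7059649\right)} = \frac{1}{\frac{1074229}{6} + 7056792} = \frac{1}{\frac{43414981}{6}} = \frac{6}{43414981}$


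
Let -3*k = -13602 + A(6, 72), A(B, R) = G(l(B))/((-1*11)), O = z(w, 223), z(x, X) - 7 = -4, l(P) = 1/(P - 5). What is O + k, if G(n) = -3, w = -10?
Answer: 49906/11 ≈ 4536.9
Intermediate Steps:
l(P) = 1/(-5 + P)
z(x, X) = 3 (z(x, X) = 7 - 4 = 3)
O = 3
A(B, R) = 3/11 (A(B, R) = -3/((-1*11)) = -3/(-11) = -3*(-1/11) = 3/11)
k = 49873/11 (k = -(-13602 + 3/11)/3 = -1/3*(-149619/11) = 49873/11 ≈ 4533.9)
O + k = 3 + 49873/11 = 49906/11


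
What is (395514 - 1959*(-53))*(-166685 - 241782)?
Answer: -203964320247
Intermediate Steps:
(395514 - 1959*(-53))*(-166685 - 241782) = (395514 + 103827)*(-408467) = 499341*(-408467) = -203964320247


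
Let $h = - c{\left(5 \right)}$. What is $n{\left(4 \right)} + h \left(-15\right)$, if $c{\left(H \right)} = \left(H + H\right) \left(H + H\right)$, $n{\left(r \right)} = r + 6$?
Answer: $1510$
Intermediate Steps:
$n{\left(r \right)} = 6 + r$
$c{\left(H \right)} = 4 H^{2}$ ($c{\left(H \right)} = 2 H 2 H = 4 H^{2}$)
$h = -100$ ($h = - 4 \cdot 5^{2} = - 4 \cdot 25 = \left(-1\right) 100 = -100$)
$n{\left(4 \right)} + h \left(-15\right) = \left(6 + 4\right) - -1500 = 10 + 1500 = 1510$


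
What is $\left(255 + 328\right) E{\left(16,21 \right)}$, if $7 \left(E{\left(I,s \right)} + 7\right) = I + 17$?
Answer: $- \frac{9328}{7} \approx -1332.6$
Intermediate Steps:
$E{\left(I,s \right)} = - \frac{32}{7} + \frac{I}{7}$ ($E{\left(I,s \right)} = -7 + \frac{I + 17}{7} = -7 + \frac{17 + I}{7} = -7 + \left(\frac{17}{7} + \frac{I}{7}\right) = - \frac{32}{7} + \frac{I}{7}$)
$\left(255 + 328\right) E{\left(16,21 \right)} = \left(255 + 328\right) \left(- \frac{32}{7} + \frac{1}{7} \cdot 16\right) = 583 \left(- \frac{32}{7} + \frac{16}{7}\right) = 583 \left(- \frac{16}{7}\right) = - \frac{9328}{7}$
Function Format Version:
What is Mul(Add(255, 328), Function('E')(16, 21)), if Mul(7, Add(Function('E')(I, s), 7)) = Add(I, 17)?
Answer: Rational(-9328, 7) ≈ -1332.6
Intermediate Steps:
Function('E')(I, s) = Add(Rational(-32, 7), Mul(Rational(1, 7), I)) (Function('E')(I, s) = Add(-7, Mul(Rational(1, 7), Add(I, 17))) = Add(-7, Mul(Rational(1, 7), Add(17, I))) = Add(-7, Add(Rational(17, 7), Mul(Rational(1, 7), I))) = Add(Rational(-32, 7), Mul(Rational(1, 7), I)))
Mul(Add(255, 328), Function('E')(16, 21)) = Mul(Add(255, 328), Add(Rational(-32, 7), Mul(Rational(1, 7), 16))) = Mul(583, Add(Rational(-32, 7), Rational(16, 7))) = Mul(583, Rational(-16, 7)) = Rational(-9328, 7)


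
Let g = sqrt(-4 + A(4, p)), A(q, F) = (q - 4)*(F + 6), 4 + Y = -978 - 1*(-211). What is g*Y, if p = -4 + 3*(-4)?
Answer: -1542*I ≈ -1542.0*I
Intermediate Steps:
Y = -771 (Y = -4 + (-978 - 1*(-211)) = -4 + (-978 + 211) = -4 - 767 = -771)
p = -16 (p = -4 - 12 = -16)
A(q, F) = (-4 + q)*(6 + F)
g = 2*I (g = sqrt(-4 + (-24 - 4*(-16) + 6*4 - 16*4)) = sqrt(-4 + (-24 + 64 + 24 - 64)) = sqrt(-4 + 0) = sqrt(-4) = 2*I ≈ 2.0*I)
g*Y = (2*I)*(-771) = -1542*I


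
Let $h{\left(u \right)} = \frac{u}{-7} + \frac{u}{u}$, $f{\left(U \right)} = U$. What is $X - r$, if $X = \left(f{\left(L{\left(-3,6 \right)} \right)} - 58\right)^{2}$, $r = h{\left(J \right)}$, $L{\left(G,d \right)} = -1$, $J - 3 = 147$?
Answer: $\frac{24510}{7} \approx 3501.4$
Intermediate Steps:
$J = 150$ ($J = 3 + 147 = 150$)
$h{\left(u \right)} = 1 - \frac{u}{7}$ ($h{\left(u \right)} = u \left(- \frac{1}{7}\right) + 1 = - \frac{u}{7} + 1 = 1 - \frac{u}{7}$)
$r = - \frac{143}{7}$ ($r = 1 - \frac{150}{7} = - \frac{143}{7} \approx -20.429$)
$X = 3481$ ($X = \left(-1 - 58\right)^{2} = \left(-59\right)^{2} = 3481$)
$X - r = 3481 - - \frac{143}{7} = 3481 + \frac{143}{7} = \frac{24510}{7}$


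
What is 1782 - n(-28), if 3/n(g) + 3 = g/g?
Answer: 3567/2 ≈ 1783.5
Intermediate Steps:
n(g) = -3/2 (n(g) = 3/(-3 + g/g) = 3/(-3 + 1) = 3/(-2) = 3*(-½) = -3/2)
1782 - n(-28) = 1782 - 1*(-3/2) = 1782 + 3/2 = 3567/2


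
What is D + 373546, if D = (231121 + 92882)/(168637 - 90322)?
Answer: 9751526331/26105 ≈ 3.7355e+5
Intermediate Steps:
D = 108001/26105 (D = 324003/78315 = 324003*(1/78315) = 108001/26105 ≈ 4.1372)
D + 373546 = 108001/26105 + 373546 = 9751526331/26105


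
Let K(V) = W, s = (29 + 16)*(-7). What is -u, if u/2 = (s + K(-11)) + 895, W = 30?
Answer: -1220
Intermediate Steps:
s = -315 (s = 45*(-7) = -315)
K(V) = 30
u = 1220 (u = 2*((-315 + 30) + 895) = 2*(-285 + 895) = 2*610 = 1220)
-u = -1*1220 = -1220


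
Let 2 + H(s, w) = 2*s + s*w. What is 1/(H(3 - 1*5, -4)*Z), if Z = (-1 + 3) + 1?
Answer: ⅙ ≈ 0.16667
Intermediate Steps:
H(s, w) = -2 + 2*s + s*w (H(s, w) = -2 + (2*s + s*w) = -2 + 2*s + s*w)
Z = 3 (Z = 2 + 1 = 3)
1/(H(3 - 1*5, -4)*Z) = 1/((-2 + 2*(3 - 1*5) + (3 - 1*5)*(-4))*3) = 1/((-2 + 2*(3 - 5) + (3 - 5)*(-4))*3) = 1/((-2 + 2*(-2) - 2*(-4))*3) = 1/((-2 - 4 + 8)*3) = 1/(2*3) = 1/6 = ⅙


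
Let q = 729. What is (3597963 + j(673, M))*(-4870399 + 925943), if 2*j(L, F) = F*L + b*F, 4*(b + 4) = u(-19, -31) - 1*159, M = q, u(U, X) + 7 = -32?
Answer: -15082695477462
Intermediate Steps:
u(U, X) = -39 (u(U, X) = -7 - 32 = -39)
M = 729
b = -107/2 (b = -4 + (-39 - 1*159)/4 = -4 + (-39 - 159)/4 = -4 + (1/4)*(-198) = -4 - 99/2 = -107/2 ≈ -53.500)
j(L, F) = -107*F/4 + F*L/2 (j(L, F) = (F*L - 107*F/2)/2 = (-107*F/2 + F*L)/2 = -107*F/4 + F*L/2)
(3597963 + j(673, M))*(-4870399 + 925943) = (3597963 + (1/4)*729*(-107 + 2*673))*(-4870399 + 925943) = (3597963 + (1/4)*729*(-107 + 1346))*(-3944456) = (3597963 + (1/4)*729*1239)*(-3944456) = (3597963 + 903231/4)*(-3944456) = (15295083/4)*(-3944456) = -15082695477462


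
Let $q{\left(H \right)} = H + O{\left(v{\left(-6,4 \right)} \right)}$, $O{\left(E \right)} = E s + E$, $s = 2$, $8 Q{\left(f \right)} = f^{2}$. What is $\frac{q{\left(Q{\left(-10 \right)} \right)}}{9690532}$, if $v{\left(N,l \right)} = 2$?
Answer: $\frac{37}{19381064} \approx 1.9091 \cdot 10^{-6}$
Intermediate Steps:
$Q{\left(f \right)} = \frac{f^{2}}{8}$
$O{\left(E \right)} = 3 E$ ($O{\left(E \right)} = E 2 + E = 2 E + E = 3 E$)
$q{\left(H \right)} = 6 + H$ ($q{\left(H \right)} = H + 3 \cdot 2 = H + 6 = 6 + H$)
$\frac{q{\left(Q{\left(-10 \right)} \right)}}{9690532} = \frac{6 + \frac{\left(-10\right)^{2}}{8}}{9690532} = \left(6 + \frac{1}{8} \cdot 100\right) \frac{1}{9690532} = \left(6 + \frac{25}{2}\right) \frac{1}{9690532} = \frac{37}{2} \cdot \frac{1}{9690532} = \frac{37}{19381064}$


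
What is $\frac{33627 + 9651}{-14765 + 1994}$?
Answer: $- \frac{14426}{4257} \approx -3.3888$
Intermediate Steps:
$\frac{33627 + 9651}{-14765 + 1994} = \frac{43278}{-12771} = 43278 \left(- \frac{1}{12771}\right) = - \frac{14426}{4257}$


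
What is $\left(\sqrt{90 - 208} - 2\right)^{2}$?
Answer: $\left(2 - i \sqrt{118}\right)^{2} \approx -114.0 - 43.451 i$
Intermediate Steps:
$\left(\sqrt{90 - 208} - 2\right)^{2} = \left(\sqrt{-118} - 2\right)^{2} = \left(i \sqrt{118} - 2\right)^{2} = \left(-2 + i \sqrt{118}\right)^{2}$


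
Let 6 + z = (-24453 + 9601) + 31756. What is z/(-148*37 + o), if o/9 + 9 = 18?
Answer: -16898/5395 ≈ -3.1322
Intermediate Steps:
o = 81 (o = -81 + 9*18 = -81 + 162 = 81)
z = 16898 (z = -6 + ((-24453 + 9601) + 31756) = -6 + (-14852 + 31756) = -6 + 16904 = 16898)
z/(-148*37 + o) = 16898/(-148*37 + 81) = 16898/(-5476 + 81) = 16898/(-5395) = 16898*(-1/5395) = -16898/5395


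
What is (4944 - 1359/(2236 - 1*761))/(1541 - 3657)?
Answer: -7291041/3121100 ≈ -2.3360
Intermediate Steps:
(4944 - 1359/(2236 - 1*761))/(1541 - 3657) = (4944 - 1359/(2236 - 761))/(-2116) = (4944 - 1359/1475)*(-1/2116) = (7291041/1475)*(-1/2116) = -7291041/3121100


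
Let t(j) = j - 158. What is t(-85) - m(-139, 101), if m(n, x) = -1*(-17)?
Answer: -260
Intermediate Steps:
m(n, x) = 17
t(j) = -158 + j
t(-85) - m(-139, 101) = (-158 - 85) - 1*17 = -243 - 17 = -260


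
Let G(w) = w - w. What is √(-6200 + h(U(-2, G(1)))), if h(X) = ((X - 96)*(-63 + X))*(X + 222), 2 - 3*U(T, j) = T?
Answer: 20*√262758/9 ≈ 1139.1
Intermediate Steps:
G(w) = 0
U(T, j) = ⅔ - T/3
h(X) = (-96 + X)*(-63 + X)*(222 + X) (h(X) = ((-96 + X)*(-63 + X))*(222 + X) = (-96 + X)*(-63 + X)*(222 + X))
√(-6200 + h(U(-2, G(1)))) = √(-6200 + (1342656 + (⅔ - ⅓*(-2))³ - 29250*(⅔ - ⅓*(-2)) + 63*(⅔ - ⅓*(-2))²)) = √(-6200 + (1342656 + (⅔ + ⅔)³ - 29250*(⅔ + ⅔) + 63*(⅔ + ⅔)²)) = √(-6200 + (1342656 + (4/3)³ - 29250*4/3 + 63*(4/3)²)) = √(-6200 + (1342656 + 64/27 - 39000 + 63*(16/9))) = √(-6200 + (1342656 + 64/27 - 39000 + 112)) = √(-6200 + 35201800/27) = √(35034400/27) = 20*√262758/9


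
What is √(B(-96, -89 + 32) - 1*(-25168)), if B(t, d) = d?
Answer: √25111 ≈ 158.46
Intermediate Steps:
√(B(-96, -89 + 32) - 1*(-25168)) = √((-89 + 32) - 1*(-25168)) = √(-57 + 25168) = √25111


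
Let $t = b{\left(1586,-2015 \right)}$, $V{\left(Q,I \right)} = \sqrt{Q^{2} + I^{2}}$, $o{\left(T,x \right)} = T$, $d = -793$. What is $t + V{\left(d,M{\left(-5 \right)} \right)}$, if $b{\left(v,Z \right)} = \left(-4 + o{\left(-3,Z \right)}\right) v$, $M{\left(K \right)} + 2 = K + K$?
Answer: $-11102 + \sqrt{628993} \approx -10309.0$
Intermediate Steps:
$M{\left(K \right)} = -2 + 2 K$ ($M{\left(K \right)} = -2 + \left(K + K\right) = -2 + 2 K$)
$V{\left(Q,I \right)} = \sqrt{I^{2} + Q^{2}}$
$b{\left(v,Z \right)} = - 7 v$ ($b{\left(v,Z \right)} = \left(-4 - 3\right) v = - 7 v$)
$t = -11102$ ($t = \left(-7\right) 1586 = -11102$)
$t + V{\left(d,M{\left(-5 \right)} \right)} = -11102 + \sqrt{\left(-2 + 2 \left(-5\right)\right)^{2} + \left(-793\right)^{2}} = -11102 + \sqrt{\left(-2 - 10\right)^{2} + 628849} = -11102 + \sqrt{\left(-12\right)^{2} + 628849} = -11102 + \sqrt{144 + 628849} = -11102 + \sqrt{628993}$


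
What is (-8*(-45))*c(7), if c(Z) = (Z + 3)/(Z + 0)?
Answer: 3600/7 ≈ 514.29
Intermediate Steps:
c(Z) = (3 + Z)/Z
(-8*(-45))*c(7) = (-8*(-45))*((3 + 7)/7) = 360*((⅐)*10) = 360*(10/7) = 3600/7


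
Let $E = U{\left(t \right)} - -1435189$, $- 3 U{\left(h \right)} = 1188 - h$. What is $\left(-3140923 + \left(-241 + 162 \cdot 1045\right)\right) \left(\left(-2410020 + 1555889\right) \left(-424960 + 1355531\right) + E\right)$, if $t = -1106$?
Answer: $\frac{7086386933598905620}{3} \approx 2.3621 \cdot 10^{18}$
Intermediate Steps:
$U{\left(h \right)} = -396 + \frac{h}{3}$ ($U{\left(h \right)} = - \frac{1188 - h}{3} = -396 + \frac{h}{3}$)
$E = \frac{4303273}{3}$ ($E = \left(-396 + \frac{1}{3} \left(-1106\right)\right) - -1435189 = \left(-396 - \frac{1106}{3}\right) + 1435189 = - \frac{2294}{3} + 1435189 = \frac{4303273}{3} \approx 1.4344 \cdot 10^{6}$)
$\left(-3140923 + \left(-241 + 162 \cdot 1045\right)\right) \left(\left(-2410020 + 1555889\right) \left(-424960 + 1355531\right) + E\right) = \left(-3140923 + \left(-241 + 162 \cdot 1045\right)\right) \left(\left(-2410020 + 1555889\right) \left(-424960 + 1355531\right) + \frac{4303273}{3}\right) = \left(-3140923 + \left(-241 + 169290\right)\right) \left(\left(-854131\right) 930571 + \frac{4303273}{3}\right) = \left(-3140923 + 169049\right) \left(-794829538801 + \frac{4303273}{3}\right) = \left(-2971874\right) \left(- \frac{2384484313130}{3}\right) = \frac{7086386933598905620}{3}$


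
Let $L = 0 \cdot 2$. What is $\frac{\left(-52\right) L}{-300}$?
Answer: $0$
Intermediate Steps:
$L = 0$
$\frac{\left(-52\right) L}{-300} = \frac{\left(-52\right) 0}{-300} = 0 \left(- \frac{1}{300}\right) = 0$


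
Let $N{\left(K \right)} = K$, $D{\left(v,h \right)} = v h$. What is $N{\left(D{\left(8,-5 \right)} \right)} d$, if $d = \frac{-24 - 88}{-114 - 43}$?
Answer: $- \frac{4480}{157} \approx -28.535$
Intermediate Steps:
$D{\left(v,h \right)} = h v$
$d = \frac{112}{157}$ ($d = - \frac{112}{-157} = \left(-112\right) \left(- \frac{1}{157}\right) = \frac{112}{157} \approx 0.71338$)
$N{\left(D{\left(8,-5 \right)} \right)} d = \left(-5\right) 8 \cdot \frac{112}{157} = \left(-40\right) \frac{112}{157} = - \frac{4480}{157}$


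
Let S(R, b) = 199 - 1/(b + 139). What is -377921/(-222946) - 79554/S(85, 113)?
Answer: -4450582408781/11180073062 ≈ -398.08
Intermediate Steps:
S(R, b) = 199 - 1/(139 + b)
-377921/(-222946) - 79554/S(85, 113) = -377921/(-222946) - 79554*(139 + 113)/(27660 + 199*113) = -377921*(-1/222946) - 79554*252/(27660 + 22487) = 377921/222946 - 79554/((1/252)*50147) = 377921/222946 - 79554/50147/252 = 377921/222946 - 79554*252/50147 = 377921/222946 - 20047608/50147 = -4450582408781/11180073062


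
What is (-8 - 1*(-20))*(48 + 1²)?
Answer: 588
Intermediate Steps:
(-8 - 1*(-20))*(48 + 1²) = (-8 + 20)*(48 + 1) = 12*49 = 588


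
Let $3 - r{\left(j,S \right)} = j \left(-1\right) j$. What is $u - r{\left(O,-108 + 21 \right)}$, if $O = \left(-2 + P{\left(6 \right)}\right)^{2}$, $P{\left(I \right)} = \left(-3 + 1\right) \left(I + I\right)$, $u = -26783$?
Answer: $-483762$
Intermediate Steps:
$P{\left(I \right)} = - 4 I$ ($P{\left(I \right)} = - 2 \cdot 2 I = - 4 I$)
$O = 676$ ($O = \left(-2 - 24\right)^{2} = \left(-26\right)^{2} = 676$)
$r{\left(j,S \right)} = 3 + j^{2}$ ($r{\left(j,S \right)} = 3 - j \left(-1\right) j = 3 - - j j = 3 - - j^{2} = 3 + j^{2}$)
$u - r{\left(O,-108 + 21 \right)} = -26783 - \left(3 + 676^{2}\right) = -26783 - \left(3 + 456976\right) = -26783 - 456979 = -483762$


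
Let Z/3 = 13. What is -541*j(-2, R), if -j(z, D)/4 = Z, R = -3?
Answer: 84396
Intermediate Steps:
Z = 39 (Z = 3*13 = 39)
j(z, D) = -156 (j(z, D) = -4*39 = -156)
-541*j(-2, R) = -541*(-156) = 84396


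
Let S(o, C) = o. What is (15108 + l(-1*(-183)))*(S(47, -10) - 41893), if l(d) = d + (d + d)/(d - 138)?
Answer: -9603113002/15 ≈ -6.4021e+8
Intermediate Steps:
l(d) = d + 2*d/(-138 + d) (l(d) = d + (2*d)/(-138 + d) = d + 2*d/(-138 + d))
(15108 + l(-1*(-183)))*(S(47, -10) - 41893) = (15108 + (-1*(-183))*(-136 - 1*(-183))/(-138 - 1*(-183)))*(47 - 41893) = (15108 + 183*(-136 + 183)/(-138 + 183))*(-41846) = (15108 + 183*47/45)*(-41846) = (15108 + 183*(1/45)*47)*(-41846) = (15108 + 2867/15)*(-41846) = (229487/15)*(-41846) = -9603113002/15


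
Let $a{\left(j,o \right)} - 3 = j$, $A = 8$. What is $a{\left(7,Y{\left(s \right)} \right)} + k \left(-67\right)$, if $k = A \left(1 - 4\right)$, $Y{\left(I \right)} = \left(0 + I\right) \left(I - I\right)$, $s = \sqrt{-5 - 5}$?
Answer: $1618$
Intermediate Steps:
$s = i \sqrt{10}$ ($s = \sqrt{-10} = i \sqrt{10} \approx 3.1623 i$)
$Y{\left(I \right)} = 0$ ($Y{\left(I \right)} = I 0 = 0$)
$k = -24$ ($k = 8 \left(1 - 4\right) = 8 \left(-3\right) = -24$)
$a{\left(j,o \right)} = 3 + j$
$a{\left(7,Y{\left(s \right)} \right)} + k \left(-67\right) = \left(3 + 7\right) - -1608 = 10 + 1608 = 1618$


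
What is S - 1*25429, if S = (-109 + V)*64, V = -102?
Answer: -38933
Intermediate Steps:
S = -13504 (S = (-109 - 102)*64 = -211*64 = -13504)
S - 1*25429 = -13504 - 1*25429 = -13504 - 25429 = -38933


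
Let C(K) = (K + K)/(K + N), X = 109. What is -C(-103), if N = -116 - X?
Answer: -103/164 ≈ -0.62805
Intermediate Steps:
N = -225 (N = -116 - 1*109 = -116 - 109 = -225)
C(K) = 2*K/(-225 + K) (C(K) = (K + K)/(K - 225) = (2*K)/(-225 + K) = 2*K/(-225 + K))
-C(-103) = -2*(-103)/(-225 - 103) = -2*(-103)/(-328) = -2*(-103)*(-1)/328 = -1*103/164 = -103/164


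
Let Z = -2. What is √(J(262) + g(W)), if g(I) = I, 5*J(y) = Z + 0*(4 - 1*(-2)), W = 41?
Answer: √1015/5 ≈ 6.3718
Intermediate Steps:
J(y) = -⅖ (J(y) = (-2 + 0*(4 - 1*(-2)))/5 = (-2 + 0*(4 + 2))/5 = (-2 + 0*6)/5 = (-2 + 0)/5 = (⅕)*(-2) = -⅖)
√(J(262) + g(W)) = √(-⅖ + 41) = √(203/5) = √1015/5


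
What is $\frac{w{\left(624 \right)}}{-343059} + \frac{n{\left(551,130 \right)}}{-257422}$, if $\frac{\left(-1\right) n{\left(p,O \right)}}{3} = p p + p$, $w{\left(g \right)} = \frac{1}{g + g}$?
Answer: $\frac{195328375443385}{55106022752352} \approx 3.5446$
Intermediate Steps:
$w{\left(g \right)} = \frac{1}{2 g}$
$n{\left(p,O \right)} = - 3 p - 3 p^{2}$ ($n{\left(p,O \right)} = - 3 \left(p p + p\right) = - 3 \left(p^{2} + p\right) = - 3 \left(p + p^{2}\right) = - 3 p - 3 p^{2}$)
$\frac{w{\left(624 \right)}}{-343059} + \frac{n{\left(551,130 \right)}}{-257422} = \frac{\frac{1}{2} \cdot \frac{1}{624}}{-343059} + \frac{\left(-3\right) 551 \left(1 + 551\right)}{-257422} = \frac{1}{2} \cdot \frac{1}{624} \left(- \frac{1}{343059}\right) + \left(-3\right) 551 \cdot 552 \left(- \frac{1}{257422}\right) = \frac{1}{1248} \left(- \frac{1}{343059}\right) - - \frac{456228}{128711} = - \frac{1}{428137632} + \frac{456228}{128711} = \frac{195328375443385}{55106022752352}$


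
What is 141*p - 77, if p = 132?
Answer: 18535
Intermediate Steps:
141*p - 77 = 141*132 - 77 = 18612 - 77 = 18535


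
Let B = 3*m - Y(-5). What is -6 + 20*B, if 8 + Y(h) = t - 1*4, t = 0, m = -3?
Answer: 54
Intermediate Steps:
Y(h) = -12 (Y(h) = -8 + (0 - 1*4) = -8 + (0 - 4) = -8 - 4 = -12)
B = 3 (B = 3*(-3) - 1*(-12) = -9 + 12 = 3)
-6 + 20*B = -6 + 20*3 = -6 + 60 = 54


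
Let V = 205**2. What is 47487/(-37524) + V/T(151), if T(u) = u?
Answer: 523258521/1888708 ≈ 277.05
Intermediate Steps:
V = 42025
47487/(-37524) + V/T(151) = 47487/(-37524) + 42025/151 = 47487*(-1/37524) + 42025*(1/151) = -15829/12508 + 42025/151 = 523258521/1888708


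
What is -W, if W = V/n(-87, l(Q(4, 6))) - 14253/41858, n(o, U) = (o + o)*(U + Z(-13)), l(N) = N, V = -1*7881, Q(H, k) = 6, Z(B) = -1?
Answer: -26456899/3034705 ≈ -8.7181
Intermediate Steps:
V = -7881
n(o, U) = 2*o*(-1 + U) (n(o, U) = (o + o)*(U - 1) = (2*o)*(-1 + U) = 2*o*(-1 + U))
W = 26456899/3034705 (W = -7881*(-1/(174*(-1 + 6))) - 14253/41858 = -7881/(2*(-87)*5) - 14253*1/41858 = -7881/(-870) - 14253/41858 = -7881*(-1/870) - 14253/41858 = 2627/290 - 14253/41858 = 26456899/3034705 ≈ 8.7181)
-W = -1*26456899/3034705 = -26456899/3034705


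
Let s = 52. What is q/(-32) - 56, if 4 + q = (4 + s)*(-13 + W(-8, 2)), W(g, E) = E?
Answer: -293/8 ≈ -36.625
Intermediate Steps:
q = -620 (q = -4 + (4 + 52)*(-13 + 2) = -4 + 56*(-11) = -4 - 616 = -620)
q/(-32) - 56 = -620/(-32) - 56 = -1/32*(-620) - 56 = 155/8 - 56 = -293/8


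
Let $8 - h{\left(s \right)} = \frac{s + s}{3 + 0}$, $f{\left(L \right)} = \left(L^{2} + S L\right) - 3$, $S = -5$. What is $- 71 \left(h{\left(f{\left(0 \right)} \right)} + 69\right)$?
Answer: $-5609$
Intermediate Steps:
$f{\left(L \right)} = -3 + L^{2} - 5 L$ ($f{\left(L \right)} = \left(L^{2} - 5 L\right) - 3 = -3 + L^{2} - 5 L$)
$h{\left(s \right)} = 8 - \frac{2 s}{3}$ ($h{\left(s \right)} = 8 - \frac{s + s}{3 + 0} = 8 - \frac{2 s}{3}$)
$- 71 \left(h{\left(f{\left(0 \right)} \right)} + 69\right) = - 71 \left(\left(8 - \frac{2 \left(-3 + 0^{2} - 0\right)}{3}\right) + 69\right) = - 71 \left(\left(8 - \frac{2 \left(-3 + 0 + 0\right)}{3}\right) + 69\right) = - 71 \left(\left(8 - -2\right) + 69\right) = - 71 \left(\left(8 + 2\right) + 69\right) = - 71 \left(10 + 69\right) = \left(-71\right) 79 = -5609$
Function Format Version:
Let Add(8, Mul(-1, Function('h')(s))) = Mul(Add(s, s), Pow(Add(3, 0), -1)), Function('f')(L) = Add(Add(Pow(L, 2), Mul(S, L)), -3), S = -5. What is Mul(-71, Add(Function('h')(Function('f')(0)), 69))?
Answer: -5609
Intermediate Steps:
Function('f')(L) = Add(-3, Pow(L, 2), Mul(-5, L)) (Function('f')(L) = Add(Add(Pow(L, 2), Mul(-5, L)), -3) = Add(-3, Pow(L, 2), Mul(-5, L)))
Function('h')(s) = Add(8, Mul(Rational(-2, 3), s)) (Function('h')(s) = Add(8, Mul(-1, Mul(Add(s, s), Pow(Add(3, 0), -1)))) = Add(8, Mul(-1, Mul(Mul(2, s), Pow(3, -1)))) = Add(8, Mul(-1, Mul(Mul(2, s), Rational(1, 3)))) = Add(8, Mul(-1, Mul(Rational(2, 3), s))) = Add(8, Mul(Rational(-2, 3), s)))
Mul(-71, Add(Function('h')(Function('f')(0)), 69)) = Mul(-71, Add(Add(8, Mul(Rational(-2, 3), Add(-3, Pow(0, 2), Mul(-5, 0)))), 69)) = Mul(-71, Add(Add(8, Mul(Rational(-2, 3), Add(-3, 0, 0))), 69)) = Mul(-71, Add(Add(8, Mul(Rational(-2, 3), -3)), 69)) = Mul(-71, Add(Add(8, 2), 69)) = Mul(-71, Add(10, 69)) = Mul(-71, 79) = -5609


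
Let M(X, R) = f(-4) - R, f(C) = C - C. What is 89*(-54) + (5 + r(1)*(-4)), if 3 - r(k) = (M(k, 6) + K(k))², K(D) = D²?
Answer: -4713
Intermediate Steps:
f(C) = 0
M(X, R) = -R (M(X, R) = 0 - R = -R)
r(k) = 3 - (-6 + k²)² (r(k) = 3 - (-1*6 + k²)² = 3 - (-6 + k²)²)
89*(-54) + (5 + r(1)*(-4)) = 89*(-54) + (5 + (3 - (-6 + 1²)²)*(-4)) = -4806 + (5 + (3 - (-6 + 1)²)*(-4)) = -4806 + (5 + (3 - 1*(-5)²)*(-4)) = -4806 + (5 + (3 - 1*25)*(-4)) = -4806 + (5 + (3 - 25)*(-4)) = -4806 + (5 - 22*(-4)) = -4806 + (5 + 88) = -4806 + 93 = -4713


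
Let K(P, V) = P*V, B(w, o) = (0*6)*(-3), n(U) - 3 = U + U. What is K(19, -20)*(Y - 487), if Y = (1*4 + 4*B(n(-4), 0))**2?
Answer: 178980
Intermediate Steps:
n(U) = 3 + 2*U (n(U) = 3 + (U + U) = 3 + 2*U)
B(w, o) = 0 (B(w, o) = 0*(-3) = 0)
Y = 16 (Y = (1*4 + 4*0)**2 = (4 + 0)**2 = 4**2 = 16)
K(19, -20)*(Y - 487) = (19*(-20))*(16 - 487) = -380*(-471) = 178980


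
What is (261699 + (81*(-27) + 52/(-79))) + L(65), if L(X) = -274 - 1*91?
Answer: 20472561/79 ≈ 2.5915e+5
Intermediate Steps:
L(X) = -365 (L(X) = -274 - 91 = -365)
(261699 + (81*(-27) + 52/(-79))) + L(65) = (261699 + (81*(-27) + 52/(-79))) - 365 = (261699 + (-2187 + 52*(-1/79))) - 365 = (261699 + (-2187 - 52/79)) - 365 = (261699 - 172825/79) - 365 = 20501396/79 - 365 = 20472561/79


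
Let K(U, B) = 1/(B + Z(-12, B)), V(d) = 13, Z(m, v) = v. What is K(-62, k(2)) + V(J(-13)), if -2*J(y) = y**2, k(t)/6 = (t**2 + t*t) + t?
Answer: 1561/120 ≈ 13.008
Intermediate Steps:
k(t) = 6*t + 12*t**2 (k(t) = 6*((t**2 + t*t) + t) = 6*((t**2 + t**2) + t) = 6*(2*t**2 + t) = 6*(t + 2*t**2) = 6*t + 12*t**2)
J(y) = -y**2/2
K(U, B) = 1/(2*B) (K(U, B) = 1/(B + B) = 1/(2*B))
K(-62, k(2)) + V(J(-13)) = 1/(2*((6*2*(1 + 2*2)))) + 13 = 1/(2*((6*2*(1 + 4)))) + 13 = 1/(2*((6*2*5))) + 13 = (1/2)/60 + 13 = (1/2)*(1/60) + 13 = 1/120 + 13 = 1561/120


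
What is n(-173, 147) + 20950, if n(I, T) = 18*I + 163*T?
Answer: 41797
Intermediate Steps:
n(-173, 147) + 20950 = (18*(-173) + 163*147) + 20950 = (-3114 + 23961) + 20950 = 20847 + 20950 = 41797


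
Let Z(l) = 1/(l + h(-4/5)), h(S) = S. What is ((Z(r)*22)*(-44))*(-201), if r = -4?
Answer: -40535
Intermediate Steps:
Z(l) = 1/(-⅘ + l) (Z(l) = 1/(l - 4/5) = 1/(l - 4*⅕) = 1/(l - ⅘) = 1/(-⅘ + l))
((Z(r)*22)*(-44))*(-201) = (((5/(-4 + 5*(-4)))*22)*(-44))*(-201) = (((5/(-4 - 20))*22)*(-44))*(-201) = (((5/(-24))*22)*(-44))*(-201) = (((5*(-1/24))*22)*(-44))*(-201) = (-5/24*22*(-44))*(-201) = -55/12*(-44)*(-201) = (605/3)*(-201) = -40535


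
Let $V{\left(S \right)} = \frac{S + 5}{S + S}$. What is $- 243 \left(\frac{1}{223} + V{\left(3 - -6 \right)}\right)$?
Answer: $- \frac{42390}{223} \approx -190.09$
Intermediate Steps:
$V{\left(S \right)} = \frac{5 + S}{2 S}$
$- 243 \left(\frac{1}{223} + V{\left(3 - -6 \right)}\right) = - 243 \left(\frac{1}{223} + \frac{5 + \left(3 - -6\right)}{2 \left(3 - -6\right)}\right) = - 243 \left(\frac{1}{223} + \frac{5 + \left(3 + 6\right)}{2 \left(3 + 6\right)}\right) = - 243 \left(\frac{1}{223} + \frac{5 + 9}{2 \cdot 9}\right) = - 243 \left(\frac{1}{223} + \frac{1}{2} \cdot \frac{1}{9} \cdot 14\right) = - 243 \left(\frac{1}{223} + \frac{7}{9}\right) = \left(-243\right) \frac{1570}{2007} = - \frac{42390}{223}$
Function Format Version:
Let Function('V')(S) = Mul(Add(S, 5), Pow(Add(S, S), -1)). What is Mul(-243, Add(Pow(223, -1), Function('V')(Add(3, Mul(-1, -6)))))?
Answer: Rational(-42390, 223) ≈ -190.09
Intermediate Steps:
Function('V')(S) = Mul(Rational(1, 2), Pow(S, -1), Add(5, S)) (Function('V')(S) = Mul(Add(5, S), Pow(Mul(2, S), -1)) = Mul(Add(5, S), Mul(Rational(1, 2), Pow(S, -1))) = Mul(Rational(1, 2), Pow(S, -1), Add(5, S)))
Mul(-243, Add(Pow(223, -1), Function('V')(Add(3, Mul(-1, -6))))) = Mul(-243, Add(Pow(223, -1), Mul(Rational(1, 2), Pow(Add(3, Mul(-1, -6)), -1), Add(5, Add(3, Mul(-1, -6)))))) = Mul(-243, Add(Rational(1, 223), Mul(Rational(1, 2), Pow(Add(3, 6), -1), Add(5, Add(3, 6))))) = Mul(-243, Add(Rational(1, 223), Mul(Rational(1, 2), Pow(9, -1), Add(5, 9)))) = Mul(-243, Add(Rational(1, 223), Mul(Rational(1, 2), Rational(1, 9), 14))) = Mul(-243, Add(Rational(1, 223), Rational(7, 9))) = Mul(-243, Rational(1570, 2007)) = Rational(-42390, 223)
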